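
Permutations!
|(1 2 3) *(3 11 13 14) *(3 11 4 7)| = 15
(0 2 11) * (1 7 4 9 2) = (0 1 7 4 9 2 11) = [1, 7, 11, 3, 9, 5, 6, 4, 8, 2, 10, 0]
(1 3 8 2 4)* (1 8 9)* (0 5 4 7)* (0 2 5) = [0, 3, 7, 9, 8, 4, 6, 2, 5, 1] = (1 3 9)(2 7)(4 8 5)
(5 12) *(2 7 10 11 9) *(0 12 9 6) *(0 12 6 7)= (0 6 12 5 9 2)(7 10 11)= [6, 1, 0, 3, 4, 9, 12, 10, 8, 2, 11, 7, 5]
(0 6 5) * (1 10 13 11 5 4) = (0 6 4 1 10 13 11 5) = [6, 10, 2, 3, 1, 0, 4, 7, 8, 9, 13, 5, 12, 11]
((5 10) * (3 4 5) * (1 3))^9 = (1 10 5 4 3)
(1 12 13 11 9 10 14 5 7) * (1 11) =(1 12 13)(5 7 11 9 10 14) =[0, 12, 2, 3, 4, 7, 6, 11, 8, 10, 14, 9, 13, 1, 5]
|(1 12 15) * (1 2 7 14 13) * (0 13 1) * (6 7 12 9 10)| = 6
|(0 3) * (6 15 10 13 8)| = |(0 3)(6 15 10 13 8)| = 10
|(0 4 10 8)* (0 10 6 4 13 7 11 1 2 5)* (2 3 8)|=|(0 13 7 11 1 3 8 10 2 5)(4 6)|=10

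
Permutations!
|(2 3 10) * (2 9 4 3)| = |(3 10 9 4)| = 4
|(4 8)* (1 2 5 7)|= |(1 2 5 7)(4 8)|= 4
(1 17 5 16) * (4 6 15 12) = (1 17 5 16)(4 6 15 12) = [0, 17, 2, 3, 6, 16, 15, 7, 8, 9, 10, 11, 4, 13, 14, 12, 1, 5]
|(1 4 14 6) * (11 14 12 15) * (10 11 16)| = 9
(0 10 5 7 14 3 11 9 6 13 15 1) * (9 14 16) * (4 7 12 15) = (0 10 5 12 15 1)(3 11 14)(4 7 16 9 6 13) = [10, 0, 2, 11, 7, 12, 13, 16, 8, 6, 5, 14, 15, 4, 3, 1, 9]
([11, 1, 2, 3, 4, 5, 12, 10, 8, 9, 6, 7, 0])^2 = (0 7 6)(10 12 11)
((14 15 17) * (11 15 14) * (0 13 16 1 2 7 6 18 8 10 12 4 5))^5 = (0 7 12 16 18 5 2 10 13 6 4 1 8)(11 17 15)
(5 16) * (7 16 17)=[0, 1, 2, 3, 4, 17, 6, 16, 8, 9, 10, 11, 12, 13, 14, 15, 5, 7]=(5 17 7 16)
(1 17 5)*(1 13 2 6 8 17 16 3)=(1 16 3)(2 6 8 17 5 13)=[0, 16, 6, 1, 4, 13, 8, 7, 17, 9, 10, 11, 12, 2, 14, 15, 3, 5]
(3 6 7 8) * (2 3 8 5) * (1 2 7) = (8)(1 2 3 6)(5 7) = [0, 2, 3, 6, 4, 7, 1, 5, 8]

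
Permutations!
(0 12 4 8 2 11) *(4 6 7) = [12, 1, 11, 3, 8, 5, 7, 4, 2, 9, 10, 0, 6] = (0 12 6 7 4 8 2 11)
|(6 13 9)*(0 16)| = 6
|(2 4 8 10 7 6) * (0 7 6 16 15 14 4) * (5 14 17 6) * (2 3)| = |(0 7 16 15 17 6 3 2)(4 8 10 5 14)| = 40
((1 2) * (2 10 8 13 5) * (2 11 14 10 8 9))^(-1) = ((1 8 13 5 11 14 10 9 2))^(-1) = (1 2 9 10 14 11 5 13 8)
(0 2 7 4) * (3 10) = (0 2 7 4)(3 10) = [2, 1, 7, 10, 0, 5, 6, 4, 8, 9, 3]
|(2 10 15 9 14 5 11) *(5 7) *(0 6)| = 8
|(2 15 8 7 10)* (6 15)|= 6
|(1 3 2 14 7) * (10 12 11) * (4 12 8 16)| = |(1 3 2 14 7)(4 12 11 10 8 16)| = 30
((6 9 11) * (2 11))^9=(2 11 6 9)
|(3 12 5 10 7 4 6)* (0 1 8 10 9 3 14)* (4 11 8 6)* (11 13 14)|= 36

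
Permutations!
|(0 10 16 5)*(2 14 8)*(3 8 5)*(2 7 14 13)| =8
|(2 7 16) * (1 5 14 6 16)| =|(1 5 14 6 16 2 7)| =7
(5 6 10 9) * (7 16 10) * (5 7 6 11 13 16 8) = [0, 1, 2, 3, 4, 11, 6, 8, 5, 7, 9, 13, 12, 16, 14, 15, 10] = (5 11 13 16 10 9 7 8)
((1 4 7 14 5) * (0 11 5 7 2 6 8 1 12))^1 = ((0 11 5 12)(1 4 2 6 8)(7 14))^1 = (0 11 5 12)(1 4 2 6 8)(7 14)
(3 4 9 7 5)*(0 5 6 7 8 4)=(0 5 3)(4 9 8)(6 7)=[5, 1, 2, 0, 9, 3, 7, 6, 4, 8]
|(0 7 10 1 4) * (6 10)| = |(0 7 6 10 1 4)| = 6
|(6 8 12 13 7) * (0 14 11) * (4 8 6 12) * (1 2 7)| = |(0 14 11)(1 2 7 12 13)(4 8)| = 30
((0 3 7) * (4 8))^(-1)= ((0 3 7)(4 8))^(-1)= (0 7 3)(4 8)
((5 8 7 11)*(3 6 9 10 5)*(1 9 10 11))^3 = (1 3 5)(6 8 9)(7 11 10)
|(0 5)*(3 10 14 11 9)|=|(0 5)(3 10 14 11 9)|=10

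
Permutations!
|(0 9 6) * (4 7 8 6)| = 6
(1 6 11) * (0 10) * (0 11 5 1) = (0 10 11)(1 6 5) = [10, 6, 2, 3, 4, 1, 5, 7, 8, 9, 11, 0]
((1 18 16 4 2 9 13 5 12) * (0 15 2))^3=((0 15 2 9 13 5 12 1 18 16 4))^3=(0 9 12 16 15 13 1 4 2 5 18)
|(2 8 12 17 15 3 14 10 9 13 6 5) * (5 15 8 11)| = |(2 11 5)(3 14 10 9 13 6 15)(8 12 17)| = 21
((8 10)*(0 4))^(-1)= ((0 4)(8 10))^(-1)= (0 4)(8 10)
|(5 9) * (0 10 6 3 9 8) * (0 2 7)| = 9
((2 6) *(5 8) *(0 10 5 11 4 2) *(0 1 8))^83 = (0 5 10)(1 6 2 4 11 8)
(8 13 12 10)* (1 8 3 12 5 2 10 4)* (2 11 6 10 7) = [0, 8, 7, 12, 1, 11, 10, 2, 13, 9, 3, 6, 4, 5] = (1 8 13 5 11 6 10 3 12 4)(2 7)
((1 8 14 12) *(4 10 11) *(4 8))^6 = ((1 4 10 11 8 14 12))^6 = (1 12 14 8 11 10 4)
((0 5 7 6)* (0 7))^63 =((0 5)(6 7))^63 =(0 5)(6 7)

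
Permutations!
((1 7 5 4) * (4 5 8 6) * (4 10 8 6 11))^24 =(1 10 4 6 11 7 8)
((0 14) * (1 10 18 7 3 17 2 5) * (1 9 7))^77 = (0 14)(1 18 10)(2 17 3 7 9 5)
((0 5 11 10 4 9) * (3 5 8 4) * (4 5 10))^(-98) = ((0 8 5 11 4 9)(3 10))^(-98) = (0 4 5)(8 9 11)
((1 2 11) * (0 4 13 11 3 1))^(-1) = ((0 4 13 11)(1 2 3))^(-1) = (0 11 13 4)(1 3 2)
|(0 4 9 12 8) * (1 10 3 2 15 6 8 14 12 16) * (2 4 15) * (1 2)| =|(0 15 6 8)(1 10 3 4 9 16 2)(12 14)| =28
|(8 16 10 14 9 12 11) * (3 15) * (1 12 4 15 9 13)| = 8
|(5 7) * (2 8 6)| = 6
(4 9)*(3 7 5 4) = (3 7 5 4 9) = [0, 1, 2, 7, 9, 4, 6, 5, 8, 3]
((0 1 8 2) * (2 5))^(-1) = (0 2 5 8 1)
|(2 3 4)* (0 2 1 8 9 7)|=|(0 2 3 4 1 8 9 7)|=8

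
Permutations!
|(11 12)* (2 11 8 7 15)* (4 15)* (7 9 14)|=|(2 11 12 8 9 14 7 4 15)|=9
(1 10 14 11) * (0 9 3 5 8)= (0 9 3 5 8)(1 10 14 11)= [9, 10, 2, 5, 4, 8, 6, 7, 0, 3, 14, 1, 12, 13, 11]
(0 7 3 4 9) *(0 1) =[7, 0, 2, 4, 9, 5, 6, 3, 8, 1] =(0 7 3 4 9 1)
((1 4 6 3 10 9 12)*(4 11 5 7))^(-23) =((1 11 5 7 4 6 3 10 9 12))^(-23) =(1 10 4 11 9 6 5 12 3 7)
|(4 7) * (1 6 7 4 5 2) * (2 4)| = 6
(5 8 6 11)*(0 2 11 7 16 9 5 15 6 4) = (0 2 11 15 6 7 16 9 5 8 4) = [2, 1, 11, 3, 0, 8, 7, 16, 4, 5, 10, 15, 12, 13, 14, 6, 9]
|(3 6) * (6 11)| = 3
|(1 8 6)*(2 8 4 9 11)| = |(1 4 9 11 2 8 6)| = 7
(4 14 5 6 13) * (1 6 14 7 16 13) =(1 6)(4 7 16 13)(5 14) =[0, 6, 2, 3, 7, 14, 1, 16, 8, 9, 10, 11, 12, 4, 5, 15, 13]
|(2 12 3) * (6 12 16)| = |(2 16 6 12 3)| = 5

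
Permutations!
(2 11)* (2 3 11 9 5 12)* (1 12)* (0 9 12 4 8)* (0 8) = (0 9 5 1 4)(2 12)(3 11) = [9, 4, 12, 11, 0, 1, 6, 7, 8, 5, 10, 3, 2]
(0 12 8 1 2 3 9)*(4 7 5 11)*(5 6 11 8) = (0 12 5 8 1 2 3 9)(4 7 6 11) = [12, 2, 3, 9, 7, 8, 11, 6, 1, 0, 10, 4, 5]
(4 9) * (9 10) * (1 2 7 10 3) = [0, 2, 7, 1, 3, 5, 6, 10, 8, 4, 9] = (1 2 7 10 9 4 3)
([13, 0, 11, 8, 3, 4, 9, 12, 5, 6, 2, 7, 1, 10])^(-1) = [1, 12, 10, 4, 5, 8, 9, 11, 3, 6, 13, 2, 7, 0]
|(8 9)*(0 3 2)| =|(0 3 2)(8 9)| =6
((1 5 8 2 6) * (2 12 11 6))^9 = ((1 5 8 12 11 6))^9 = (1 12)(5 11)(6 8)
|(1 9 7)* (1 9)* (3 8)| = 2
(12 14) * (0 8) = (0 8)(12 14) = [8, 1, 2, 3, 4, 5, 6, 7, 0, 9, 10, 11, 14, 13, 12]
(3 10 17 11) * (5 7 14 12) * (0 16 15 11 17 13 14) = (17)(0 16 15 11 3 10 13 14 12 5 7) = [16, 1, 2, 10, 4, 7, 6, 0, 8, 9, 13, 3, 5, 14, 12, 11, 15, 17]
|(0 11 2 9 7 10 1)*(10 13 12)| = 9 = |(0 11 2 9 7 13 12 10 1)|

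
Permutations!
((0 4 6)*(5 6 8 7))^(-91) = ((0 4 8 7 5 6))^(-91) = (0 6 5 7 8 4)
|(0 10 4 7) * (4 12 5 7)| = 5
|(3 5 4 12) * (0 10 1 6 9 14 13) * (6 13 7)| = 4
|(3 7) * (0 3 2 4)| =5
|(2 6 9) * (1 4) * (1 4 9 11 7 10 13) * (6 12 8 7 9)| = 10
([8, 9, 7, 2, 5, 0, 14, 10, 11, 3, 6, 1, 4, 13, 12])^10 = (0 14 2 11 4 10 9)(1 5 6 3 8 12 7)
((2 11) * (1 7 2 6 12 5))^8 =((1 7 2 11 6 12 5))^8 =(1 7 2 11 6 12 5)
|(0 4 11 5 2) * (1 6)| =|(0 4 11 5 2)(1 6)| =10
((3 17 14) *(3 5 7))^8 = (3 5 17 7 14)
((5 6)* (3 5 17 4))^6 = (3 5 6 17 4)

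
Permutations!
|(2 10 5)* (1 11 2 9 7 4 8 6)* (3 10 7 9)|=|(1 11 2 7 4 8 6)(3 10 5)|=21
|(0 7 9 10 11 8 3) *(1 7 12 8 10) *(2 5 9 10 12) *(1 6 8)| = 35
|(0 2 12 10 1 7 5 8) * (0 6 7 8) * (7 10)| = 20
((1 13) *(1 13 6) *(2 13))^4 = (13) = ((1 6)(2 13))^4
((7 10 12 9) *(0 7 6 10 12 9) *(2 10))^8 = (0 12 7)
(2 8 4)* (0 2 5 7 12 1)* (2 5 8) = (0 5 7 12 1)(4 8) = [5, 0, 2, 3, 8, 7, 6, 12, 4, 9, 10, 11, 1]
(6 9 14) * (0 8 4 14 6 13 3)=(0 8 4 14 13 3)(6 9)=[8, 1, 2, 0, 14, 5, 9, 7, 4, 6, 10, 11, 12, 3, 13]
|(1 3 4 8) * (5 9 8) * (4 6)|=7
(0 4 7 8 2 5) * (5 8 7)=(0 4 5)(2 8)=[4, 1, 8, 3, 5, 0, 6, 7, 2]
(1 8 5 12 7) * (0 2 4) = (0 2 4)(1 8 5 12 7) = [2, 8, 4, 3, 0, 12, 6, 1, 5, 9, 10, 11, 7]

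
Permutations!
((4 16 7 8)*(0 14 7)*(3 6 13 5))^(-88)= ((0 14 7 8 4 16)(3 6 13 5))^(-88)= (0 7 4)(8 16 14)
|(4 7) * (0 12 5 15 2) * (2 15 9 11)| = 6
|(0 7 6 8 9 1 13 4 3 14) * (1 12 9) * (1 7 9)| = 24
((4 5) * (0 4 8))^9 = ((0 4 5 8))^9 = (0 4 5 8)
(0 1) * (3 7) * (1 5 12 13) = (0 5 12 13 1)(3 7) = [5, 0, 2, 7, 4, 12, 6, 3, 8, 9, 10, 11, 13, 1]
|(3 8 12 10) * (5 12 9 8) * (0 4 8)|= 4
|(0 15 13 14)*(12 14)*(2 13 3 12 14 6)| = |(0 15 3 12 6 2 13 14)| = 8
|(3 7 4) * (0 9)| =|(0 9)(3 7 4)| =6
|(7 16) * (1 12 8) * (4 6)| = 6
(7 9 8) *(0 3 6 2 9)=[3, 1, 9, 6, 4, 5, 2, 0, 7, 8]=(0 3 6 2 9 8 7)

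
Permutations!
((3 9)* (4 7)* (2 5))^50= (9)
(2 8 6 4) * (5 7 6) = (2 8 5 7 6 4) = [0, 1, 8, 3, 2, 7, 4, 6, 5]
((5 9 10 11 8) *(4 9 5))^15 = ((4 9 10 11 8))^15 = (11)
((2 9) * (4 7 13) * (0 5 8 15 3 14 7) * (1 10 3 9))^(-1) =((0 5 8 15 9 2 1 10 3 14 7 13 4))^(-1) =(0 4 13 7 14 3 10 1 2 9 15 8 5)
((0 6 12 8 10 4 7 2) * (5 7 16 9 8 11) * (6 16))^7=(0 12 9 5 10 2 6 16 11 8 7 4)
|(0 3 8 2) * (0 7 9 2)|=3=|(0 3 8)(2 7 9)|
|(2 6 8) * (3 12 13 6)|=|(2 3 12 13 6 8)|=6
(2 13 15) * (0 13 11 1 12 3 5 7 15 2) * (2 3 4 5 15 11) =(0 13 3 15)(1 12 4 5 7 11) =[13, 12, 2, 15, 5, 7, 6, 11, 8, 9, 10, 1, 4, 3, 14, 0]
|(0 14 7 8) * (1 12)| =4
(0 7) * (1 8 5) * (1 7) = (0 1 8 5 7) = [1, 8, 2, 3, 4, 7, 6, 0, 5]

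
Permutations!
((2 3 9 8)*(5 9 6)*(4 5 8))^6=(9)(2 6)(3 8)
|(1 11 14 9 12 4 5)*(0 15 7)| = 21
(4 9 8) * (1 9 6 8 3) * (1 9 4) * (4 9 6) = (1 9 3 6 8) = [0, 9, 2, 6, 4, 5, 8, 7, 1, 3]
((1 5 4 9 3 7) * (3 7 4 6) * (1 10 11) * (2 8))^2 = (1 6 4 7 11 5 3 9 10)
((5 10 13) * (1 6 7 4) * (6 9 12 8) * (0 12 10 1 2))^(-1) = (0 2 4 7 6 8 12)(1 5 13 10 9)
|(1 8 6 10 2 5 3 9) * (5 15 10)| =6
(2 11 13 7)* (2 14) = (2 11 13 7 14) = [0, 1, 11, 3, 4, 5, 6, 14, 8, 9, 10, 13, 12, 7, 2]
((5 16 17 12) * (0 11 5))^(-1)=((0 11 5 16 17 12))^(-1)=(0 12 17 16 5 11)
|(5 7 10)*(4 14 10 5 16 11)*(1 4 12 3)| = |(1 4 14 10 16 11 12 3)(5 7)| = 8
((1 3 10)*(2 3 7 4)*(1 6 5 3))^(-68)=(10)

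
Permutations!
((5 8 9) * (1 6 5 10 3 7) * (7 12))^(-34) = (1 5 9 3 7 6 8 10 12)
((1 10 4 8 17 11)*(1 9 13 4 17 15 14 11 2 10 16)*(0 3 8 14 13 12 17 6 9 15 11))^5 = (0 13 8 14 15 3 4 11)(1 16)(2 17 12 9 6 10)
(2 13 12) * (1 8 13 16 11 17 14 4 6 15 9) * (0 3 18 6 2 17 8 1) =(0 3 18 6 15 9)(2 16 11 8 13 12 17 14 4) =[3, 1, 16, 18, 2, 5, 15, 7, 13, 0, 10, 8, 17, 12, 4, 9, 11, 14, 6]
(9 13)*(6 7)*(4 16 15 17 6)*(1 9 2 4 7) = (1 9 13 2 4 16 15 17 6) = [0, 9, 4, 3, 16, 5, 1, 7, 8, 13, 10, 11, 12, 2, 14, 17, 15, 6]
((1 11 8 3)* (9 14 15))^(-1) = (1 3 8 11)(9 15 14)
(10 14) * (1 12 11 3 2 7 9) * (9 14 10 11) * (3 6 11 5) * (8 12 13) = (1 13 8 12 9)(2 7 14 5 3)(6 11) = [0, 13, 7, 2, 4, 3, 11, 14, 12, 1, 10, 6, 9, 8, 5]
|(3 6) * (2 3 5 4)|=|(2 3 6 5 4)|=5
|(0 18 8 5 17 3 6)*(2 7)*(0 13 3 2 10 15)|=|(0 18 8 5 17 2 7 10 15)(3 6 13)|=9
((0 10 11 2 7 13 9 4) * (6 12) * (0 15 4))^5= ((0 10 11 2 7 13 9)(4 15)(6 12))^5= (0 13 2 10 9 7 11)(4 15)(6 12)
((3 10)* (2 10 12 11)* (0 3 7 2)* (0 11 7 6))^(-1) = ((0 3 12 7 2 10 6))^(-1) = (0 6 10 2 7 12 3)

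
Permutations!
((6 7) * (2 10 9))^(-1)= (2 9 10)(6 7)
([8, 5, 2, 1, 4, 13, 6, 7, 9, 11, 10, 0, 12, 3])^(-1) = (0 11 9 8)(1 3 13 5)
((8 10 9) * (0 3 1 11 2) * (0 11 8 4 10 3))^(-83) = ((1 8 3)(2 11)(4 10 9))^(-83) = (1 8 3)(2 11)(4 10 9)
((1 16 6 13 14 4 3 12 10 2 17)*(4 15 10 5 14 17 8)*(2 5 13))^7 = (1 12 8 16 13 4 6 17 3 2)(5 10 15 14)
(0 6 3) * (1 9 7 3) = (0 6 1 9 7 3) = [6, 9, 2, 0, 4, 5, 1, 3, 8, 7]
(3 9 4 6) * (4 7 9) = (3 4 6)(7 9) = [0, 1, 2, 4, 6, 5, 3, 9, 8, 7]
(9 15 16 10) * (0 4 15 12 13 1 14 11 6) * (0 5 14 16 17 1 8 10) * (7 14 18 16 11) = (0 4 15 17 1 11 6 5 18 16)(7 14)(8 10 9 12 13) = [4, 11, 2, 3, 15, 18, 5, 14, 10, 12, 9, 6, 13, 8, 7, 17, 0, 1, 16]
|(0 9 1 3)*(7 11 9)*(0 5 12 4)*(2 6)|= |(0 7 11 9 1 3 5 12 4)(2 6)|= 18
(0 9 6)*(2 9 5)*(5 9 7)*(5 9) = (0 5 2 7 9 6) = [5, 1, 7, 3, 4, 2, 0, 9, 8, 6]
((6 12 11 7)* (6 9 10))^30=((6 12 11 7 9 10))^30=(12)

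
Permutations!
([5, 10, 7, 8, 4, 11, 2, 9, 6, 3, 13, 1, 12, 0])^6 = (13)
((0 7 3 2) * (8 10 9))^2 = ((0 7 3 2)(8 10 9))^2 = (0 3)(2 7)(8 9 10)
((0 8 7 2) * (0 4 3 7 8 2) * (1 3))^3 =((8)(0 2 4 1 3 7))^3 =(8)(0 1)(2 3)(4 7)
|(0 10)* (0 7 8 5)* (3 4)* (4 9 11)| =20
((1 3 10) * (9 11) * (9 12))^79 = (1 3 10)(9 11 12)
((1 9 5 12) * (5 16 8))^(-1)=((1 9 16 8 5 12))^(-1)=(1 12 5 8 16 9)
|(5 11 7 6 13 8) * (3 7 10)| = |(3 7 6 13 8 5 11 10)| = 8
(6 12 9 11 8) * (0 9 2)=[9, 1, 0, 3, 4, 5, 12, 7, 6, 11, 10, 8, 2]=(0 9 11 8 6 12 2)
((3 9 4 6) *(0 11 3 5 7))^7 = (0 7 5 6 4 9 3 11)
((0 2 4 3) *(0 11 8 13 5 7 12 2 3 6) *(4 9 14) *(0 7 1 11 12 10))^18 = (0 7 4 9 12)(1 13 11 5 8)(2 3 10 6 14)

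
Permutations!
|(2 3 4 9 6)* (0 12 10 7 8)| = 5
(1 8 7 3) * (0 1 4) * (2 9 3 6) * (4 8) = (0 1 4)(2 9 3 8 7 6) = [1, 4, 9, 8, 0, 5, 2, 6, 7, 3]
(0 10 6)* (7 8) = (0 10 6)(7 8) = [10, 1, 2, 3, 4, 5, 0, 8, 7, 9, 6]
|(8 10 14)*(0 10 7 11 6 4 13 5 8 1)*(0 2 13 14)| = 10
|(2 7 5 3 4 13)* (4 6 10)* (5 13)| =15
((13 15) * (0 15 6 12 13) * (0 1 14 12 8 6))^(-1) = (0 13 12 14 1 15)(6 8)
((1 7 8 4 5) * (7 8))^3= (1 5 4 8)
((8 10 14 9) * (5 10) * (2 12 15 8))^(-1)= (2 9 14 10 5 8 15 12)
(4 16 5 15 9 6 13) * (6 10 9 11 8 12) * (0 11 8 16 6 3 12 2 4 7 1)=(0 11 16 5 15 8 2 4 6 13 7 1)(3 12)(9 10)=[11, 0, 4, 12, 6, 15, 13, 1, 2, 10, 9, 16, 3, 7, 14, 8, 5]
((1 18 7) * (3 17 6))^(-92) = ((1 18 7)(3 17 6))^(-92) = (1 18 7)(3 17 6)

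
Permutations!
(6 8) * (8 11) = (6 11 8) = [0, 1, 2, 3, 4, 5, 11, 7, 6, 9, 10, 8]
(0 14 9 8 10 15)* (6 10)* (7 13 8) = (0 14 9 7 13 8 6 10 15) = [14, 1, 2, 3, 4, 5, 10, 13, 6, 7, 15, 11, 12, 8, 9, 0]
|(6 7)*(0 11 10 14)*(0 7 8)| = 7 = |(0 11 10 14 7 6 8)|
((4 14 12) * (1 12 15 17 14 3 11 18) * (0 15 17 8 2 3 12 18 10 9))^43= ((0 15 8 2 3 11 10 9)(1 18)(4 12)(14 17))^43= (0 2 10 15 3 9 8 11)(1 18)(4 12)(14 17)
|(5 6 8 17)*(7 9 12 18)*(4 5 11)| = |(4 5 6 8 17 11)(7 9 12 18)| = 12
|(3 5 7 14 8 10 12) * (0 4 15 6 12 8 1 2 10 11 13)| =|(0 4 15 6 12 3 5 7 14 1 2 10 8 11 13)| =15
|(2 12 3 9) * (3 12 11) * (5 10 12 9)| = 7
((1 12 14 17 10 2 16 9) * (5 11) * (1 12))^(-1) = (2 10 17 14 12 9 16)(5 11) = ((2 16 9 12 14 17 10)(5 11))^(-1)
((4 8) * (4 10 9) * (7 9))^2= (4 10 9 8 7)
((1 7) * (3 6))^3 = ((1 7)(3 6))^3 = (1 7)(3 6)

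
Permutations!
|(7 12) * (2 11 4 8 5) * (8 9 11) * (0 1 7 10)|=|(0 1 7 12 10)(2 8 5)(4 9 11)|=15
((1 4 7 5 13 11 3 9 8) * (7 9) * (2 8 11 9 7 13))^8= (13)(1 7 2)(4 5 8)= ((1 4 7 5 2 8)(3 13 9 11))^8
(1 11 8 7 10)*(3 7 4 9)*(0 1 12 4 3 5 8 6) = [1, 11, 2, 7, 9, 8, 0, 10, 3, 5, 12, 6, 4] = (0 1 11 6)(3 7 10 12 4 9 5 8)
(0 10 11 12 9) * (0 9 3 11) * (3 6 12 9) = (0 10)(3 11 9)(6 12) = [10, 1, 2, 11, 4, 5, 12, 7, 8, 3, 0, 9, 6]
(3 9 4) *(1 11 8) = (1 11 8)(3 9 4) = [0, 11, 2, 9, 3, 5, 6, 7, 1, 4, 10, 8]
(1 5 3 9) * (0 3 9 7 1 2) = (0 3 7 1 5 9 2) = [3, 5, 0, 7, 4, 9, 6, 1, 8, 2]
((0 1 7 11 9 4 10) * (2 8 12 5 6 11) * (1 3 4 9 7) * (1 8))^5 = ((0 3 4 10)(1 8 12 5 6 11 7 2))^5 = (0 3 4 10)(1 11 12 2 6 8 7 5)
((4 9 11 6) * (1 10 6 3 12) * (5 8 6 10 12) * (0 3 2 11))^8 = ((0 3 5 8 6 4 9)(1 12)(2 11))^8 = (12)(0 3 5 8 6 4 9)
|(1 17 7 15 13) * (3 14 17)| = |(1 3 14 17 7 15 13)| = 7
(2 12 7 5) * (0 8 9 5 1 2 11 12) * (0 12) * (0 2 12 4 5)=(0 8 9)(1 12 7)(2 4 5 11)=[8, 12, 4, 3, 5, 11, 6, 1, 9, 0, 10, 2, 7]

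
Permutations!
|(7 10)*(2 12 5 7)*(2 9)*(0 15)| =|(0 15)(2 12 5 7 10 9)| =6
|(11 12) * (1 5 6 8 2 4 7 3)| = 8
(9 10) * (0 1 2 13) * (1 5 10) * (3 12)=[5, 2, 13, 12, 4, 10, 6, 7, 8, 1, 9, 11, 3, 0]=(0 5 10 9 1 2 13)(3 12)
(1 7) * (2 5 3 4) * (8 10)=(1 7)(2 5 3 4)(8 10)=[0, 7, 5, 4, 2, 3, 6, 1, 10, 9, 8]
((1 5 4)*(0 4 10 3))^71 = (0 3 10 5 1 4)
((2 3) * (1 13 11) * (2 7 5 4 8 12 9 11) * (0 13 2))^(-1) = (0 13)(1 11 9 12 8 4 5 7 3 2)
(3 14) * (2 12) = (2 12)(3 14) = [0, 1, 12, 14, 4, 5, 6, 7, 8, 9, 10, 11, 2, 13, 3]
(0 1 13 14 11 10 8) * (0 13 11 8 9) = (0 1 11 10 9)(8 13 14) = [1, 11, 2, 3, 4, 5, 6, 7, 13, 0, 9, 10, 12, 14, 8]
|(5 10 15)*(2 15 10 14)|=|(2 15 5 14)|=4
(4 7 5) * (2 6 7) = (2 6 7 5 4) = [0, 1, 6, 3, 2, 4, 7, 5]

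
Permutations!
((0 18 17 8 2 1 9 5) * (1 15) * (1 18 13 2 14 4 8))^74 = ((0 13 2 15 18 17 1 9 5)(4 8 14))^74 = (0 2 18 1 5 13 15 17 9)(4 14 8)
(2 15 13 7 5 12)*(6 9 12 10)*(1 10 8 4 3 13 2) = (1 10 6 9 12)(2 15)(3 13 7 5 8 4) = [0, 10, 15, 13, 3, 8, 9, 5, 4, 12, 6, 11, 1, 7, 14, 2]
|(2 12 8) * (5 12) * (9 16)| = 4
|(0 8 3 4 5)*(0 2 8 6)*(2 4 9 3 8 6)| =|(0 2 6)(3 9)(4 5)| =6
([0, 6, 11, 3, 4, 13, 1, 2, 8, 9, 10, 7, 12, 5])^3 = (1 6)(5 13)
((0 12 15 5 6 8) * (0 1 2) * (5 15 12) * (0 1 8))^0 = (15)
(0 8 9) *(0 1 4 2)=[8, 4, 0, 3, 2, 5, 6, 7, 9, 1]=(0 8 9 1 4 2)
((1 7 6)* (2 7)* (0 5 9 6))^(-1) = (0 7 2 1 6 9 5)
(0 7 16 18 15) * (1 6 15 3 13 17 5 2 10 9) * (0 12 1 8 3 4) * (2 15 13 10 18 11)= (0 7 16 11 2 18 4)(1 6 13 17 5 15 12)(3 10 9 8)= [7, 6, 18, 10, 0, 15, 13, 16, 3, 8, 9, 2, 1, 17, 14, 12, 11, 5, 4]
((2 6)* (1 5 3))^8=(6)(1 3 5)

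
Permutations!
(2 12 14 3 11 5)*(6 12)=(2 6 12 14 3 11 5)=[0, 1, 6, 11, 4, 2, 12, 7, 8, 9, 10, 5, 14, 13, 3]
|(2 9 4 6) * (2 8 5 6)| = 3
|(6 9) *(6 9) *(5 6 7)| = |(9)(5 6 7)| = 3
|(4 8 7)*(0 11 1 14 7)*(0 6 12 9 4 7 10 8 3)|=|(0 11 1 14 10 8 6 12 9 4 3)|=11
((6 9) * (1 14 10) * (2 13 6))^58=((1 14 10)(2 13 6 9))^58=(1 14 10)(2 6)(9 13)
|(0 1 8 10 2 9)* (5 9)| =7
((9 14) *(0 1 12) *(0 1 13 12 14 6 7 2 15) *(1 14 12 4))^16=(0 14 15 12 2 1 7 4 6 13 9)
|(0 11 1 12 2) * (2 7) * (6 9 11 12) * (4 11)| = |(0 12 7 2)(1 6 9 4 11)| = 20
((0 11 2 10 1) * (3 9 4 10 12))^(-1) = ((0 11 2 12 3 9 4 10 1))^(-1) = (0 1 10 4 9 3 12 2 11)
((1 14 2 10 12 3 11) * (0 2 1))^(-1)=(0 11 3 12 10 2)(1 14)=((0 2 10 12 3 11)(1 14))^(-1)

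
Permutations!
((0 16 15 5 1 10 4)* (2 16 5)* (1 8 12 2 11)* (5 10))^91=((0 10 4)(1 5 8 12 2 16 15 11))^91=(0 10 4)(1 12 15 5 2 11 8 16)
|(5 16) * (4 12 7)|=|(4 12 7)(5 16)|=6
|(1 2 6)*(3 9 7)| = 3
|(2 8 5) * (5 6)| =4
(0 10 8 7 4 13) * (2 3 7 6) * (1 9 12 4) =(0 10 8 6 2 3 7 1 9 12 4 13) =[10, 9, 3, 7, 13, 5, 2, 1, 6, 12, 8, 11, 4, 0]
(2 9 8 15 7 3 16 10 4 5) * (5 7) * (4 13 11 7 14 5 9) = (2 4 14 5)(3 16 10 13 11 7)(8 15 9) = [0, 1, 4, 16, 14, 2, 6, 3, 15, 8, 13, 7, 12, 11, 5, 9, 10]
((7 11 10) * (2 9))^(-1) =(2 9)(7 10 11)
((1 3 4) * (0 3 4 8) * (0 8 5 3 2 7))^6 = ((8)(0 2 7)(1 4)(3 5))^6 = (8)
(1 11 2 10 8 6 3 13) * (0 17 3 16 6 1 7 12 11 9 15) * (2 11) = [17, 9, 10, 13, 4, 5, 16, 12, 1, 15, 8, 11, 2, 7, 14, 0, 6, 3] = (0 17 3 13 7 12 2 10 8 1 9 15)(6 16)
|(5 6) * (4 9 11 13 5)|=6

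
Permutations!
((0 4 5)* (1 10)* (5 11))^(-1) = ((0 4 11 5)(1 10))^(-1) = (0 5 11 4)(1 10)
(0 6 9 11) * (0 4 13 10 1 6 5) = (0 5)(1 6 9 11 4 13 10) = [5, 6, 2, 3, 13, 0, 9, 7, 8, 11, 1, 4, 12, 10]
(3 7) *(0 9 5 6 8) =(0 9 5 6 8)(3 7) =[9, 1, 2, 7, 4, 6, 8, 3, 0, 5]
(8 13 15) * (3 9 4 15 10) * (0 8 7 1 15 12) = [8, 15, 2, 9, 12, 5, 6, 1, 13, 4, 3, 11, 0, 10, 14, 7] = (0 8 13 10 3 9 4 12)(1 15 7)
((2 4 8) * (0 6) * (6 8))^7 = ((0 8 2 4 6))^7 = (0 2 6 8 4)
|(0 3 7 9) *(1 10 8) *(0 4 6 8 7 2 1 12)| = 11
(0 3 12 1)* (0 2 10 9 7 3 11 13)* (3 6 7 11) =(0 3 12 1 2 10 9 11 13)(6 7) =[3, 2, 10, 12, 4, 5, 7, 6, 8, 11, 9, 13, 1, 0]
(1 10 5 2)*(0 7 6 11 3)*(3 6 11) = (0 7 11 6 3)(1 10 5 2) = [7, 10, 1, 0, 4, 2, 3, 11, 8, 9, 5, 6]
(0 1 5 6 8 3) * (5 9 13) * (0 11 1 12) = [12, 9, 2, 11, 4, 6, 8, 7, 3, 13, 10, 1, 0, 5] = (0 12)(1 9 13 5 6 8 3 11)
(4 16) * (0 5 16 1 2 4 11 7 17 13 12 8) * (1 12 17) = (0 5 16 11 7 1 2 4 12 8)(13 17) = [5, 2, 4, 3, 12, 16, 6, 1, 0, 9, 10, 7, 8, 17, 14, 15, 11, 13]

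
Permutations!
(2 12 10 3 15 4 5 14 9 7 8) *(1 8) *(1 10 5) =(1 8 2 12 5 14 9 7 10 3 15 4) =[0, 8, 12, 15, 1, 14, 6, 10, 2, 7, 3, 11, 5, 13, 9, 4]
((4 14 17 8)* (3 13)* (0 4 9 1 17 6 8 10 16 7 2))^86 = ((0 4 14 6 8 9 1 17 10 16 7 2)(3 13))^86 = (0 14 8 1 10 7)(2 4 6 9 17 16)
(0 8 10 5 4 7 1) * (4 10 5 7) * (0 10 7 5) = (0 8)(1 10 5 7) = [8, 10, 2, 3, 4, 7, 6, 1, 0, 9, 5]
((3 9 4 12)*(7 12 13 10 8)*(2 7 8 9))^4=((2 7 12 3)(4 13 10 9))^4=(13)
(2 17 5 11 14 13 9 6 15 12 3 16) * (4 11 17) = (2 4 11 14 13 9 6 15 12 3 16)(5 17) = [0, 1, 4, 16, 11, 17, 15, 7, 8, 6, 10, 14, 3, 9, 13, 12, 2, 5]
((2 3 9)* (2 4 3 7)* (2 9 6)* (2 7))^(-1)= (3 4 9 7 6)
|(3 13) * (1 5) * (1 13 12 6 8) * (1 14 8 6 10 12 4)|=10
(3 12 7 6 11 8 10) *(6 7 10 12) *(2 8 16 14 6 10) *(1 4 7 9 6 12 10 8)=[0, 4, 1, 8, 7, 5, 11, 9, 10, 6, 3, 16, 2, 13, 12, 15, 14]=(1 4 7 9 6 11 16 14 12 2)(3 8 10)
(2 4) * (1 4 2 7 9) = (1 4 7 9) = [0, 4, 2, 3, 7, 5, 6, 9, 8, 1]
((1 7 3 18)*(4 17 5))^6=((1 7 3 18)(4 17 5))^6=(1 3)(7 18)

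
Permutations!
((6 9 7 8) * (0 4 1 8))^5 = ((0 4 1 8 6 9 7))^5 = (0 9 8 4 7 6 1)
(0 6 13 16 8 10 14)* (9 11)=(0 6 13 16 8 10 14)(9 11)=[6, 1, 2, 3, 4, 5, 13, 7, 10, 11, 14, 9, 12, 16, 0, 15, 8]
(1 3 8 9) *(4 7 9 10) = (1 3 8 10 4 7 9) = [0, 3, 2, 8, 7, 5, 6, 9, 10, 1, 4]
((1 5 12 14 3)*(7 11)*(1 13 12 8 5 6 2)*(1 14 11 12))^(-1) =(1 13 3 14 2 6)(5 8)(7 11 12)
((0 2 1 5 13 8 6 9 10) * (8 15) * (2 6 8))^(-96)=(1 2 15 13 5)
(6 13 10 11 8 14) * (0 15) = (0 15)(6 13 10 11 8 14) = [15, 1, 2, 3, 4, 5, 13, 7, 14, 9, 11, 8, 12, 10, 6, 0]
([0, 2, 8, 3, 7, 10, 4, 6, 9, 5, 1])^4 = (1 5 8)(2 10 9)(4 7 6)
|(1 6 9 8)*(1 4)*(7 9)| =6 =|(1 6 7 9 8 4)|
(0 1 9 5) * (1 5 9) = (9)(0 5) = [5, 1, 2, 3, 4, 0, 6, 7, 8, 9]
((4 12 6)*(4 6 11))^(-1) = ((4 12 11))^(-1) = (4 11 12)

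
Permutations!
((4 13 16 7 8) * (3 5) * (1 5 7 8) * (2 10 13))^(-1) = (1 7 3 5)(2 4 8 16 13 10)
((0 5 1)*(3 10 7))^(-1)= (0 1 5)(3 7 10)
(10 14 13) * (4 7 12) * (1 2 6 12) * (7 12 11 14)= (1 2 6 11 14 13 10 7)(4 12)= [0, 2, 6, 3, 12, 5, 11, 1, 8, 9, 7, 14, 4, 10, 13]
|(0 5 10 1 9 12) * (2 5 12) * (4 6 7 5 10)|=|(0 12)(1 9 2 10)(4 6 7 5)|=4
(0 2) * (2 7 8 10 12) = (0 7 8 10 12 2) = [7, 1, 0, 3, 4, 5, 6, 8, 10, 9, 12, 11, 2]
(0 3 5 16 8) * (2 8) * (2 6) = (0 3 5 16 6 2 8) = [3, 1, 8, 5, 4, 16, 2, 7, 0, 9, 10, 11, 12, 13, 14, 15, 6]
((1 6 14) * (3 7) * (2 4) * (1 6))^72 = (14)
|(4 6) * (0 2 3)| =6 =|(0 2 3)(4 6)|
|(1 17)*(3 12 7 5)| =4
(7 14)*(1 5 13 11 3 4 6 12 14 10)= [0, 5, 2, 4, 6, 13, 12, 10, 8, 9, 1, 3, 14, 11, 7]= (1 5 13 11 3 4 6 12 14 7 10)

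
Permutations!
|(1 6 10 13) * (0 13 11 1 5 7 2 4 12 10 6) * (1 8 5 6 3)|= |(0 13 6 3 1)(2 4 12 10 11 8 5 7)|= 40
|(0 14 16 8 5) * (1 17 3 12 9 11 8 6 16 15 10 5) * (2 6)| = 105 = |(0 14 15 10 5)(1 17 3 12 9 11 8)(2 6 16)|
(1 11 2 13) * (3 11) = [0, 3, 13, 11, 4, 5, 6, 7, 8, 9, 10, 2, 12, 1] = (1 3 11 2 13)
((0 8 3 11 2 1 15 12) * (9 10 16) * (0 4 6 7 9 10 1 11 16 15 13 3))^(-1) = (0 8)(1 9 7 6 4 12 15 10 16 3 13)(2 11) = ((0 8)(1 13 3 16 10 15 12 4 6 7 9)(2 11))^(-1)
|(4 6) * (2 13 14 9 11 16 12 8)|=8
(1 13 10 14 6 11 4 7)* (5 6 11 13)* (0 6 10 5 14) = [6, 14, 2, 3, 7, 10, 13, 1, 8, 9, 0, 4, 12, 5, 11] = (0 6 13 5 10)(1 14 11 4 7)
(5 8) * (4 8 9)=[0, 1, 2, 3, 8, 9, 6, 7, 5, 4]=(4 8 5 9)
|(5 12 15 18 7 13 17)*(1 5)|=8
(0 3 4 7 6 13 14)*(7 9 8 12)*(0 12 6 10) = (0 3 4 9 8 6 13 14 12 7 10) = [3, 1, 2, 4, 9, 5, 13, 10, 6, 8, 0, 11, 7, 14, 12]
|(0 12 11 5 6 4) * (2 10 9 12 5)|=|(0 5 6 4)(2 10 9 12 11)|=20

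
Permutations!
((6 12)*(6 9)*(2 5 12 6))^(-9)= ((2 5 12 9))^(-9)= (2 9 12 5)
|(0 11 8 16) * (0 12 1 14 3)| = |(0 11 8 16 12 1 14 3)| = 8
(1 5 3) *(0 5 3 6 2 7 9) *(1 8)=(0 5 6 2 7 9)(1 3 8)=[5, 3, 7, 8, 4, 6, 2, 9, 1, 0]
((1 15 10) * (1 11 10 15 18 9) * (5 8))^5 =(1 9 18)(5 8)(10 11)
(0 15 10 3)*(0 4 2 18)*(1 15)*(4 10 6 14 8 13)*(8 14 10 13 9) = [1, 15, 18, 13, 2, 5, 10, 7, 9, 8, 3, 11, 12, 4, 14, 6, 16, 17, 0] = (0 1 15 6 10 3 13 4 2 18)(8 9)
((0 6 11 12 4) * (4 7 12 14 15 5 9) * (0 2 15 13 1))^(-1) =((0 6 11 14 13 1)(2 15 5 9 4)(7 12))^(-1) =(0 1 13 14 11 6)(2 4 9 5 15)(7 12)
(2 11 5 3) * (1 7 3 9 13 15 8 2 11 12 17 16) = (1 7 3 11 5 9 13 15 8 2 12 17 16) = [0, 7, 12, 11, 4, 9, 6, 3, 2, 13, 10, 5, 17, 15, 14, 8, 1, 16]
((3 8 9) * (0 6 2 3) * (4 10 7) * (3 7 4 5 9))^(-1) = (0 9 5 7 2 6)(3 8)(4 10)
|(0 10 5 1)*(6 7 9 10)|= |(0 6 7 9 10 5 1)|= 7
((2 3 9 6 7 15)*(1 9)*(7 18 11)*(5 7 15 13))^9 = (1 9 6 18 11 15 2 3)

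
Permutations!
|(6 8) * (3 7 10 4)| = |(3 7 10 4)(6 8)| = 4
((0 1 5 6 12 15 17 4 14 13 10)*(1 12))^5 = (0 14 15 10 4 12 13 17)(1 6 5)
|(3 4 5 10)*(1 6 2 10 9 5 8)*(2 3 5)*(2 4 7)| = |(1 6 3 7 2 10 5 9 4 8)| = 10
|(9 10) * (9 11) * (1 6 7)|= 3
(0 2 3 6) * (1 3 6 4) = (0 2 6)(1 3 4) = [2, 3, 6, 4, 1, 5, 0]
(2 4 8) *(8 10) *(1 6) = [0, 6, 4, 3, 10, 5, 1, 7, 2, 9, 8] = (1 6)(2 4 10 8)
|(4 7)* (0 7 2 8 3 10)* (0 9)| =|(0 7 4 2 8 3 10 9)| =8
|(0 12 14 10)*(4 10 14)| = |(14)(0 12 4 10)| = 4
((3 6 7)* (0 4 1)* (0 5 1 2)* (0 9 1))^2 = (0 2 1)(3 7 6)(4 9 5)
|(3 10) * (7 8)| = 2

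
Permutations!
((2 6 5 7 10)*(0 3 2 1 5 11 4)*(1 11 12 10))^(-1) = (0 4 11 10 12 6 2 3)(1 7 5)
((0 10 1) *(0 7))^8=((0 10 1 7))^8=(10)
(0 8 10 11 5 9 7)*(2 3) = (0 8 10 11 5 9 7)(2 3) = [8, 1, 3, 2, 4, 9, 6, 0, 10, 7, 11, 5]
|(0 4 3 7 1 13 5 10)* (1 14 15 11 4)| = |(0 1 13 5 10)(3 7 14 15 11 4)| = 30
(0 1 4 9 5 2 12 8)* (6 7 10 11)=(0 1 4 9 5 2 12 8)(6 7 10 11)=[1, 4, 12, 3, 9, 2, 7, 10, 0, 5, 11, 6, 8]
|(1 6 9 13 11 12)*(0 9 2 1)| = |(0 9 13 11 12)(1 6 2)| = 15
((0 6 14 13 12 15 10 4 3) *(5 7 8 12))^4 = (0 5 15)(3 13 12)(4 14 8)(6 7 10)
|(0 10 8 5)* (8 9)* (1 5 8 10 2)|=|(0 2 1 5)(9 10)|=4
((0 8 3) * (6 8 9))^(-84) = (0 9 6 8 3)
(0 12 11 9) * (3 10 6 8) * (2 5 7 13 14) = (0 12 11 9)(2 5 7 13 14)(3 10 6 8) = [12, 1, 5, 10, 4, 7, 8, 13, 3, 0, 6, 9, 11, 14, 2]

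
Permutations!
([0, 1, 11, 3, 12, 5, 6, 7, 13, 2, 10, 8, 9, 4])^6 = [0, 1, 9, 3, 13, 5, 6, 7, 11, 12, 10, 2, 4, 8]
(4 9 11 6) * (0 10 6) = (0 10 6 4 9 11) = [10, 1, 2, 3, 9, 5, 4, 7, 8, 11, 6, 0]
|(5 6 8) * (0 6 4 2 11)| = |(0 6 8 5 4 2 11)| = 7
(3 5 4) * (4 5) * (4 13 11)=[0, 1, 2, 13, 3, 5, 6, 7, 8, 9, 10, 4, 12, 11]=(3 13 11 4)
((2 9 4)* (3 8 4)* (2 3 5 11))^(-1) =((2 9 5 11)(3 8 4))^(-1) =(2 11 5 9)(3 4 8)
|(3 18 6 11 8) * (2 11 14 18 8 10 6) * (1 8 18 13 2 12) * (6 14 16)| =|(1 8 3 18 12)(2 11 10 14 13)(6 16)| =10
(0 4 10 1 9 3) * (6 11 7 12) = [4, 9, 2, 0, 10, 5, 11, 12, 8, 3, 1, 7, 6] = (0 4 10 1 9 3)(6 11 7 12)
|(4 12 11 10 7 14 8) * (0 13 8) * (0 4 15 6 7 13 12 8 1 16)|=|(0 12 11 10 13 1 16)(4 8 15 6 7 14)|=42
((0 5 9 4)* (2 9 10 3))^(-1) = ((0 5 10 3 2 9 4))^(-1) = (0 4 9 2 3 10 5)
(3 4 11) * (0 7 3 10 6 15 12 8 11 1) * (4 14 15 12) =(0 7 3 14 15 4 1)(6 12 8 11 10) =[7, 0, 2, 14, 1, 5, 12, 3, 11, 9, 6, 10, 8, 13, 15, 4]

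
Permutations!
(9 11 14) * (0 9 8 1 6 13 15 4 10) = [9, 6, 2, 3, 10, 5, 13, 7, 1, 11, 0, 14, 12, 15, 8, 4] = (0 9 11 14 8 1 6 13 15 4 10)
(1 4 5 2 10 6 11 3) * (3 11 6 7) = [0, 4, 10, 1, 5, 2, 6, 3, 8, 9, 7, 11] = (11)(1 4 5 2 10 7 3)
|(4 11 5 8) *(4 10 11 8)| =5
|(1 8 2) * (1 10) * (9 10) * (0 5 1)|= |(0 5 1 8 2 9 10)|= 7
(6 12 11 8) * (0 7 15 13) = (0 7 15 13)(6 12 11 8) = [7, 1, 2, 3, 4, 5, 12, 15, 6, 9, 10, 8, 11, 0, 14, 13]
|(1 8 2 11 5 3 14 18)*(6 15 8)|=10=|(1 6 15 8 2 11 5 3 14 18)|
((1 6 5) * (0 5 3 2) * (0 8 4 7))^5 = (0 2 5 8 1 4 6 7 3)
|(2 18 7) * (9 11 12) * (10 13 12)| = 15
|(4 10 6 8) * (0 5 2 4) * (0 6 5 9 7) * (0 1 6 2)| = 10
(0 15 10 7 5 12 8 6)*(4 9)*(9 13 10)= (0 15 9 4 13 10 7 5 12 8 6)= [15, 1, 2, 3, 13, 12, 0, 5, 6, 4, 7, 11, 8, 10, 14, 9]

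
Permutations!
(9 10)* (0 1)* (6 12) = (0 1)(6 12)(9 10) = [1, 0, 2, 3, 4, 5, 12, 7, 8, 10, 9, 11, 6]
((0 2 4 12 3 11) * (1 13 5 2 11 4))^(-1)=(0 11)(1 2 5 13)(3 12 4)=((0 11)(1 13 5 2)(3 4 12))^(-1)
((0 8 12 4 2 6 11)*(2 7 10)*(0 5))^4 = (0 7 11 12 2)(4 6 8 10 5)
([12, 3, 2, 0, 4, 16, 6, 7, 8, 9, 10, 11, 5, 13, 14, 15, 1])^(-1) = [3, 16, 2, 1, 4, 12, 6, 7, 8, 9, 10, 11, 0, 13, 14, 15, 5]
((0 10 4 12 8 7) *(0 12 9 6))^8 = (0 9 10 6 4)(7 8 12)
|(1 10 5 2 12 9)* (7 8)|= |(1 10 5 2 12 9)(7 8)|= 6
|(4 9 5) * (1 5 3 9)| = 6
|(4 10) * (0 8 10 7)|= |(0 8 10 4 7)|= 5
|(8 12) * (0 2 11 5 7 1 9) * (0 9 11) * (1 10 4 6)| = 14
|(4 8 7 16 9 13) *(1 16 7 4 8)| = |(1 16 9 13 8 4)| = 6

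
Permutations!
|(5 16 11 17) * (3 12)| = 4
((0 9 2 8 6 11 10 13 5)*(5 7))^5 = (0 11)(2 13)(5 6)(7 8)(9 10)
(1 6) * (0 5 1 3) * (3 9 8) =(0 5 1 6 9 8 3) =[5, 6, 2, 0, 4, 1, 9, 7, 3, 8]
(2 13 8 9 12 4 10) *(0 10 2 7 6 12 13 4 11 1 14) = (0 10 7 6 12 11 1 14)(2 4)(8 9 13) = [10, 14, 4, 3, 2, 5, 12, 6, 9, 13, 7, 1, 11, 8, 0]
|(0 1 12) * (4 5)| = |(0 1 12)(4 5)| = 6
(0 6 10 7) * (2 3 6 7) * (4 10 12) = (0 7)(2 3 6 12 4 10) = [7, 1, 3, 6, 10, 5, 12, 0, 8, 9, 2, 11, 4]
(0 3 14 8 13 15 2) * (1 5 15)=(0 3 14 8 13 1 5 15 2)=[3, 5, 0, 14, 4, 15, 6, 7, 13, 9, 10, 11, 12, 1, 8, 2]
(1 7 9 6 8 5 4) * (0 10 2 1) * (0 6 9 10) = (1 7 10 2)(4 6 8 5) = [0, 7, 1, 3, 6, 4, 8, 10, 5, 9, 2]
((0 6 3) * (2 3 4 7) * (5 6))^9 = ((0 5 6 4 7 2 3))^9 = (0 6 7 3 5 4 2)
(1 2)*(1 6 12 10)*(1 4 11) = (1 2 6 12 10 4 11) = [0, 2, 6, 3, 11, 5, 12, 7, 8, 9, 4, 1, 10]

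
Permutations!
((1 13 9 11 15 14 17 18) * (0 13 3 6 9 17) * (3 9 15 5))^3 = ((0 13 17 18 1 9 11 5 3 6 15 14))^3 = (0 18 11 6)(1 5 15 13)(3 14 17 9)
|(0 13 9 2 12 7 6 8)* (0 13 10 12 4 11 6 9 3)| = 12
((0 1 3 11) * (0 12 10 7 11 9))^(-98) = ((0 1 3 9)(7 11 12 10))^(-98) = (0 3)(1 9)(7 12)(10 11)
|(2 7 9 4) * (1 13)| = 4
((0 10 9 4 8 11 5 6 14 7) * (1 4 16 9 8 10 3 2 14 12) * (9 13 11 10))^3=((0 3 2 14 7)(1 4 9 16 13 11 5 6 12)(8 10))^3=(0 14 3 7 2)(1 16 5)(4 13 6)(8 10)(9 11 12)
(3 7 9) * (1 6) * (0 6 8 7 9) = (0 6 1 8 7)(3 9) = [6, 8, 2, 9, 4, 5, 1, 0, 7, 3]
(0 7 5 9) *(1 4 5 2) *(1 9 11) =(0 7 2 9)(1 4 5 11) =[7, 4, 9, 3, 5, 11, 6, 2, 8, 0, 10, 1]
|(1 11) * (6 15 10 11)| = |(1 6 15 10 11)| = 5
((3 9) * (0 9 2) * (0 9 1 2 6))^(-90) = ((0 1 2 9 3 6))^(-90) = (9)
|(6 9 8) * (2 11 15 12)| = |(2 11 15 12)(6 9 8)| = 12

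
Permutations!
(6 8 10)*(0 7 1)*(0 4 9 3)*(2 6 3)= (0 7 1 4 9 2 6 8 10 3)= [7, 4, 6, 0, 9, 5, 8, 1, 10, 2, 3]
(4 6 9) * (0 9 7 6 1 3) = (0 9 4 1 3)(6 7) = [9, 3, 2, 0, 1, 5, 7, 6, 8, 4]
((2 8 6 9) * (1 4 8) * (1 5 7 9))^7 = ((1 4 8 6)(2 5 7 9))^7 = (1 6 8 4)(2 9 7 5)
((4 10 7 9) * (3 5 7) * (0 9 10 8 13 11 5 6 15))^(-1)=((0 9 4 8 13 11 5 7 10 3 6 15))^(-1)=(0 15 6 3 10 7 5 11 13 8 4 9)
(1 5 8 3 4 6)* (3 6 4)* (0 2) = (0 2)(1 5 8 6) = [2, 5, 0, 3, 4, 8, 1, 7, 6]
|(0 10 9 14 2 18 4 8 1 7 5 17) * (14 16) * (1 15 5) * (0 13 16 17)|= 26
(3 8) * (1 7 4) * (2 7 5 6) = (1 5 6 2 7 4)(3 8) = [0, 5, 7, 8, 1, 6, 2, 4, 3]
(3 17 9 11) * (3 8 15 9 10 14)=[0, 1, 2, 17, 4, 5, 6, 7, 15, 11, 14, 8, 12, 13, 3, 9, 16, 10]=(3 17 10 14)(8 15 9 11)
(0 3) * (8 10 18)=(0 3)(8 10 18)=[3, 1, 2, 0, 4, 5, 6, 7, 10, 9, 18, 11, 12, 13, 14, 15, 16, 17, 8]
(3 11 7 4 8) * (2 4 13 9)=[0, 1, 4, 11, 8, 5, 6, 13, 3, 2, 10, 7, 12, 9]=(2 4 8 3 11 7 13 9)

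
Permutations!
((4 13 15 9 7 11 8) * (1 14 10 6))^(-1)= ((1 14 10 6)(4 13 15 9 7 11 8))^(-1)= (1 6 10 14)(4 8 11 7 9 15 13)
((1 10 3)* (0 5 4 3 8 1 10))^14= ((0 5 4 3 10 8 1))^14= (10)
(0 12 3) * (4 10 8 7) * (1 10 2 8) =(0 12 3)(1 10)(2 8 7 4) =[12, 10, 8, 0, 2, 5, 6, 4, 7, 9, 1, 11, 3]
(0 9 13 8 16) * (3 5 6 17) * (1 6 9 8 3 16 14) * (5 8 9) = (0 9 13 3 8 14 1 6 17 16) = [9, 6, 2, 8, 4, 5, 17, 7, 14, 13, 10, 11, 12, 3, 1, 15, 0, 16]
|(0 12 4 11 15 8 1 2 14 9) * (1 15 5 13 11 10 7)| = 18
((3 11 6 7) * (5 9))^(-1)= ((3 11 6 7)(5 9))^(-1)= (3 7 6 11)(5 9)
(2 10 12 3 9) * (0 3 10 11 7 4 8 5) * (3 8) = (0 8 5)(2 11 7 4 3 9)(10 12) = [8, 1, 11, 9, 3, 0, 6, 4, 5, 2, 12, 7, 10]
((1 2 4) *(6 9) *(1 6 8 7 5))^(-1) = (1 5 7 8 9 6 4 2)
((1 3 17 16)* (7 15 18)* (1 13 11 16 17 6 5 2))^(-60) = ((1 3 6 5 2)(7 15 18)(11 16 13))^(-60) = (18)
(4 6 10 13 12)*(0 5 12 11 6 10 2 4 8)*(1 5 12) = [12, 5, 4, 3, 10, 1, 2, 7, 0, 9, 13, 6, 8, 11] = (0 12 8)(1 5)(2 4 10 13 11 6)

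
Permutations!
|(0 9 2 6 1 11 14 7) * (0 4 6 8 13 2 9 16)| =6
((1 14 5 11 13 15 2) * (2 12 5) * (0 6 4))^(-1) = ((0 6 4)(1 14 2)(5 11 13 15 12))^(-1) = (0 4 6)(1 2 14)(5 12 15 13 11)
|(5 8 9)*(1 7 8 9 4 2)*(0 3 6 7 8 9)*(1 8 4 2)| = |(0 3 6 7 9 5)(1 4)(2 8)| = 6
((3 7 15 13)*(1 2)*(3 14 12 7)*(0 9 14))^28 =((0 9 14 12 7 15 13)(1 2))^28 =(15)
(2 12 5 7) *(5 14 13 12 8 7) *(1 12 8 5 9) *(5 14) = (1 12 5 9)(2 14 13 8 7) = [0, 12, 14, 3, 4, 9, 6, 2, 7, 1, 10, 11, 5, 8, 13]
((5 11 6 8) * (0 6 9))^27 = ((0 6 8 5 11 9))^27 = (0 5)(6 11)(8 9)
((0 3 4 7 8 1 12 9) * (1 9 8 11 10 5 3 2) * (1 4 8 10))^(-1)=(0 9 8 3 5 10 12 1 11 7 4 2)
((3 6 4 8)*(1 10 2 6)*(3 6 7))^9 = (1 3 7 2 10)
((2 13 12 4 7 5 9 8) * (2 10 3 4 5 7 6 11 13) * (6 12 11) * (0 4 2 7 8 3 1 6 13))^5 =((0 4 12 5 9 3 2 7 8 10 1 6 13 11))^5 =(0 3 1 4 2 6 12 7 13 5 8 11 9 10)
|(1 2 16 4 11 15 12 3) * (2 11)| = |(1 11 15 12 3)(2 16 4)| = 15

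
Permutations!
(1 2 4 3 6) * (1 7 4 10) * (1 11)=(1 2 10 11)(3 6 7 4)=[0, 2, 10, 6, 3, 5, 7, 4, 8, 9, 11, 1]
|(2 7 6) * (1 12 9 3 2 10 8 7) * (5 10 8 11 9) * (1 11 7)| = 28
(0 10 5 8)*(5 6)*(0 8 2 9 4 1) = (0 10 6 5 2 9 4 1) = [10, 0, 9, 3, 1, 2, 5, 7, 8, 4, 6]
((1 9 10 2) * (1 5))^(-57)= ((1 9 10 2 5))^(-57)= (1 2 9 5 10)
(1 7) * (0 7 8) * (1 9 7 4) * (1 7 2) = [4, 8, 1, 3, 7, 5, 6, 9, 0, 2] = (0 4 7 9 2 1 8)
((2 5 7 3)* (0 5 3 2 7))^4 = (2 3 7)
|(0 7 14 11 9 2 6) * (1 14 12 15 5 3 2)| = 8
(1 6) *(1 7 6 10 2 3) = (1 10 2 3)(6 7) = [0, 10, 3, 1, 4, 5, 7, 6, 8, 9, 2]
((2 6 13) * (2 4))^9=(2 6 13 4)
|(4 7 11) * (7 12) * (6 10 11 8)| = 7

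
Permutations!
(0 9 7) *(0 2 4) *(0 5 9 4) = (0 4 5 9 7 2) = [4, 1, 0, 3, 5, 9, 6, 2, 8, 7]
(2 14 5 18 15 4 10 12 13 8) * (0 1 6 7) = (0 1 6 7)(2 14 5 18 15 4 10 12 13 8) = [1, 6, 14, 3, 10, 18, 7, 0, 2, 9, 12, 11, 13, 8, 5, 4, 16, 17, 15]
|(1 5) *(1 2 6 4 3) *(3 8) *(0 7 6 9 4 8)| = |(0 7 6 8 3 1 5 2 9 4)| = 10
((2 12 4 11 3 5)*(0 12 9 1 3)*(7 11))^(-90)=(12)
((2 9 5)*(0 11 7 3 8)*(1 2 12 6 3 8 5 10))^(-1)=((0 11 7 8)(1 2 9 10)(3 5 12 6))^(-1)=(0 8 7 11)(1 10 9 2)(3 6 12 5)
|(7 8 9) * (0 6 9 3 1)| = |(0 6 9 7 8 3 1)| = 7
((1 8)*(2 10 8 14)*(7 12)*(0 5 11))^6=(1 14 2 10 8)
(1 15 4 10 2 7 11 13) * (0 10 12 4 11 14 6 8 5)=(0 10 2 7 14 6 8 5)(1 15 11 13)(4 12)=[10, 15, 7, 3, 12, 0, 8, 14, 5, 9, 2, 13, 4, 1, 6, 11]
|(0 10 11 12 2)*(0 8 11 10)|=4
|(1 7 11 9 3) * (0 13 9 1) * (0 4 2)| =|(0 13 9 3 4 2)(1 7 11)| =6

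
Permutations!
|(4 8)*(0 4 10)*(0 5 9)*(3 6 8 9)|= |(0 4 9)(3 6 8 10 5)|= 15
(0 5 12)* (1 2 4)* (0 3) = (0 5 12 3)(1 2 4) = [5, 2, 4, 0, 1, 12, 6, 7, 8, 9, 10, 11, 3]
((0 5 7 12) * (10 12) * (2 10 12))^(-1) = (0 12 7 5)(2 10)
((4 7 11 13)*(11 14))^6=(4 7 14 11 13)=((4 7 14 11 13))^6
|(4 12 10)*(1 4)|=4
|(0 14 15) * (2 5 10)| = 3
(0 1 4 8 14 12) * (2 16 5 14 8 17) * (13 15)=(0 1 4 17 2 16 5 14 12)(13 15)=[1, 4, 16, 3, 17, 14, 6, 7, 8, 9, 10, 11, 0, 15, 12, 13, 5, 2]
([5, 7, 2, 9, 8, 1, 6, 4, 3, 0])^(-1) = [9, 5, 2, 8, 7, 0, 6, 1, 4, 3]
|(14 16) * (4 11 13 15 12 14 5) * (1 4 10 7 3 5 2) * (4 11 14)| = 36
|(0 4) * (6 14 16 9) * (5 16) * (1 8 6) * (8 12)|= |(0 4)(1 12 8 6 14 5 16 9)|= 8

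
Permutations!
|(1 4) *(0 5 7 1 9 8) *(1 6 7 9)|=4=|(0 5 9 8)(1 4)(6 7)|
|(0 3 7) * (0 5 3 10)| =6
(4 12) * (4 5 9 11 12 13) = [0, 1, 2, 3, 13, 9, 6, 7, 8, 11, 10, 12, 5, 4] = (4 13)(5 9 11 12)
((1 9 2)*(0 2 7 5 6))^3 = (0 9 6 1 5 2 7)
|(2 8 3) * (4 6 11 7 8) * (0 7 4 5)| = |(0 7 8 3 2 5)(4 6 11)| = 6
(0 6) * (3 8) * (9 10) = (0 6)(3 8)(9 10) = [6, 1, 2, 8, 4, 5, 0, 7, 3, 10, 9]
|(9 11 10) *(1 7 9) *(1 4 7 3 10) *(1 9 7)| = |(1 3 10 4)(9 11)| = 4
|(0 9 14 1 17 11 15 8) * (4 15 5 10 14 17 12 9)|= 8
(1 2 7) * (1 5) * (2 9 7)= (1 9 7 5)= [0, 9, 2, 3, 4, 1, 6, 5, 8, 7]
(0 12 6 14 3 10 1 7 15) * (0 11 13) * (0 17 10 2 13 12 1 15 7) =(0 1)(2 13 17 10 15 11 12 6 14 3) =[1, 0, 13, 2, 4, 5, 14, 7, 8, 9, 15, 12, 6, 17, 3, 11, 16, 10]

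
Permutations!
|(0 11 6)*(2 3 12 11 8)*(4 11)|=8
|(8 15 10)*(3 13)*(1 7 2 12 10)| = 14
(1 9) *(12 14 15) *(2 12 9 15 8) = (1 15 9)(2 12 14 8) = [0, 15, 12, 3, 4, 5, 6, 7, 2, 1, 10, 11, 14, 13, 8, 9]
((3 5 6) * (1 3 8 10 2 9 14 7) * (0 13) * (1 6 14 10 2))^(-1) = (0 13)(1 10 9 2 8 6 7 14 5 3)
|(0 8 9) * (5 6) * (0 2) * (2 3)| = |(0 8 9 3 2)(5 6)| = 10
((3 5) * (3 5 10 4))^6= (10)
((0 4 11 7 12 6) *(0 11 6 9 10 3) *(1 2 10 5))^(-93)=((0 4 6 11 7 12 9 5 1 2 10 3))^(-93)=(0 11 9 2)(1 3 6 12)(4 7 5 10)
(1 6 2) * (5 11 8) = [0, 6, 1, 3, 4, 11, 2, 7, 5, 9, 10, 8] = (1 6 2)(5 11 8)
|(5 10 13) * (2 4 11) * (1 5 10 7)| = |(1 5 7)(2 4 11)(10 13)| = 6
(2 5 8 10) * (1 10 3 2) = [0, 10, 5, 2, 4, 8, 6, 7, 3, 9, 1] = (1 10)(2 5 8 3)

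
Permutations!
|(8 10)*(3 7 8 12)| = 5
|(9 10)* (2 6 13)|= |(2 6 13)(9 10)|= 6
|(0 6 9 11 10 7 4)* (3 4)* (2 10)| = |(0 6 9 11 2 10 7 3 4)| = 9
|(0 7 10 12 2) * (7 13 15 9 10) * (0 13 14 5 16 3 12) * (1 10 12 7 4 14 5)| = |(0 5 16 3 7 4 14 1 10)(2 13 15 9 12)| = 45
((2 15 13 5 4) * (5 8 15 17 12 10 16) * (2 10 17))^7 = (4 5 16 10)(8 15 13)(12 17)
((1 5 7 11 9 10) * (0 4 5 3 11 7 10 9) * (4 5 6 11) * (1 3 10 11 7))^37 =(0 5 11)(1 10 3 4 6 7)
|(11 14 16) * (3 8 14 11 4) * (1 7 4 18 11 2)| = 10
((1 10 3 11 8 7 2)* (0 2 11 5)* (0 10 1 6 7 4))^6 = (0 4 8 11 7 6 2)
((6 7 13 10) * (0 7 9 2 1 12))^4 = (0 6 12 10 1 13 2 7 9)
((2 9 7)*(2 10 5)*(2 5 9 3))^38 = (7 9 10)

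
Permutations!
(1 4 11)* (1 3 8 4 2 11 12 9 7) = (1 2 11 3 8 4 12 9 7) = [0, 2, 11, 8, 12, 5, 6, 1, 4, 7, 10, 3, 9]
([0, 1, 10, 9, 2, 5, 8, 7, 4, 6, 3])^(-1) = (2 4 8 6 9 3 10)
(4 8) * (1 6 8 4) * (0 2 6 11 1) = (0 2 6 8)(1 11) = [2, 11, 6, 3, 4, 5, 8, 7, 0, 9, 10, 1]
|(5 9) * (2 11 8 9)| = |(2 11 8 9 5)| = 5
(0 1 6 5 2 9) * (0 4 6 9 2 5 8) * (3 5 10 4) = (0 1 9 3 5 10 4 6 8) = [1, 9, 2, 5, 6, 10, 8, 7, 0, 3, 4]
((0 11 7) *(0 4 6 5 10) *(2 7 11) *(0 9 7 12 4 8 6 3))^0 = ((0 2 12 4 3)(5 10 9 7 8 6))^0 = (12)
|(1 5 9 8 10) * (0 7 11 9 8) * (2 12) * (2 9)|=12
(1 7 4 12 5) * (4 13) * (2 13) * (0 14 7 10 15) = (0 14 7 2 13 4 12 5 1 10 15) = [14, 10, 13, 3, 12, 1, 6, 2, 8, 9, 15, 11, 5, 4, 7, 0]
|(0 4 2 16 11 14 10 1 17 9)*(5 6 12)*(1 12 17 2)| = |(0 4 1 2 16 11 14 10 12 5 6 17 9)| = 13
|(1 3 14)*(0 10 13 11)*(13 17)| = 15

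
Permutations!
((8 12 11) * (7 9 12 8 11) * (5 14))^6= (14)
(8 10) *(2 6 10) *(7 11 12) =[0, 1, 6, 3, 4, 5, 10, 11, 2, 9, 8, 12, 7] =(2 6 10 8)(7 11 12)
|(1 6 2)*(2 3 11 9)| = |(1 6 3 11 9 2)| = 6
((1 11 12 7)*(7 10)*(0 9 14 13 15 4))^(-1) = ((0 9 14 13 15 4)(1 11 12 10 7))^(-1) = (0 4 15 13 14 9)(1 7 10 12 11)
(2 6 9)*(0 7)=[7, 1, 6, 3, 4, 5, 9, 0, 8, 2]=(0 7)(2 6 9)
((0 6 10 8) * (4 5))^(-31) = (0 6 10 8)(4 5)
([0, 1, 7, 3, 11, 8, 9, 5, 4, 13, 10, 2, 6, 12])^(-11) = (2 7 5 8 4 11)(6 9 13 12)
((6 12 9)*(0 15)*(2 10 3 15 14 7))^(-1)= (0 15 3 10 2 7 14)(6 9 12)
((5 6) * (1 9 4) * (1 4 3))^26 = ((1 9 3)(5 6))^26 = (1 3 9)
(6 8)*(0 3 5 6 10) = (0 3 5 6 8 10) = [3, 1, 2, 5, 4, 6, 8, 7, 10, 9, 0]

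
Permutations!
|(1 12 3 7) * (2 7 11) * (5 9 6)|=|(1 12 3 11 2 7)(5 9 6)|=6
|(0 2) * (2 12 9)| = 4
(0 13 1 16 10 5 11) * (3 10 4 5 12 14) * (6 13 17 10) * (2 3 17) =(0 2 3 6 13 1 16 4 5 11)(10 12 14 17) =[2, 16, 3, 6, 5, 11, 13, 7, 8, 9, 12, 0, 14, 1, 17, 15, 4, 10]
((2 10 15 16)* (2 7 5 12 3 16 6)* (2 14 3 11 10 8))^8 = (3 6 10 12 7)(5 16 14 15 11)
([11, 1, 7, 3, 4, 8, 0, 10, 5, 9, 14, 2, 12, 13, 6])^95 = [10, 1, 6, 3, 4, 8, 7, 0, 5, 9, 11, 14, 12, 13, 2]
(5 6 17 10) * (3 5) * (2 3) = (2 3 5 6 17 10) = [0, 1, 3, 5, 4, 6, 17, 7, 8, 9, 2, 11, 12, 13, 14, 15, 16, 10]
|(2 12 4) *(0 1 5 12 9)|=|(0 1 5 12 4 2 9)|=7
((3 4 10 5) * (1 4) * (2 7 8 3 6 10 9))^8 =(1 4 9 2 7 8 3)(5 10 6)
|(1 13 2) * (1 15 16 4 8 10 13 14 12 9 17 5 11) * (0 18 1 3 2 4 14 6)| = 20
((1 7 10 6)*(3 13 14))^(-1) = (1 6 10 7)(3 14 13)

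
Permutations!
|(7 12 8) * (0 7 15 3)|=6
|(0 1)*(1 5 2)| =4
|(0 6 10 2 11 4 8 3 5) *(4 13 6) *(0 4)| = 20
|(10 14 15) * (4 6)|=|(4 6)(10 14 15)|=6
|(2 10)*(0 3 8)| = 6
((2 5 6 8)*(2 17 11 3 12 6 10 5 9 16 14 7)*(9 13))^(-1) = ((2 13 9 16 14 7)(3 12 6 8 17 11)(5 10))^(-1) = (2 7 14 16 9 13)(3 11 17 8 6 12)(5 10)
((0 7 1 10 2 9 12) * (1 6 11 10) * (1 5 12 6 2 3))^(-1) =(0 12 5 1 3 10 11 6 9 2 7)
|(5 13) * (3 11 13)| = 4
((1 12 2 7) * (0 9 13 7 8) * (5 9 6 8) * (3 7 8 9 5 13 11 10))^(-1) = ((0 6 9 11 10 3 7 1 12 2 13 8))^(-1) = (0 8 13 2 12 1 7 3 10 11 9 6)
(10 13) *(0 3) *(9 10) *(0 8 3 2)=(0 2)(3 8)(9 10 13)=[2, 1, 0, 8, 4, 5, 6, 7, 3, 10, 13, 11, 12, 9]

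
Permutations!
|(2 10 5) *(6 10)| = 4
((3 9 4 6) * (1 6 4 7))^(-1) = (1 7 9 3 6)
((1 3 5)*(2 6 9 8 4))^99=((1 3 5)(2 6 9 8 4))^99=(2 4 8 9 6)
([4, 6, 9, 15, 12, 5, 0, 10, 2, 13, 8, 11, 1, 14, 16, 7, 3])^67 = [12, 0, 7, 13, 1, 5, 4, 16, 15, 10, 3, 11, 6, 8, 2, 14, 9]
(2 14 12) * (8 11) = (2 14 12)(8 11) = [0, 1, 14, 3, 4, 5, 6, 7, 11, 9, 10, 8, 2, 13, 12]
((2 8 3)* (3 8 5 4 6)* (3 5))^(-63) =(8)(2 3)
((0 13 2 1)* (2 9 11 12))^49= (13)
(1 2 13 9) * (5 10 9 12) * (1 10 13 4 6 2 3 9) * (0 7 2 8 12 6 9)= [7, 3, 4, 0, 9, 13, 8, 2, 12, 10, 1, 11, 5, 6]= (0 7 2 4 9 10 1 3)(5 13 6 8 12)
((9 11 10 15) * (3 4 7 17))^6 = (3 7)(4 17)(9 10)(11 15) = ((3 4 7 17)(9 11 10 15))^6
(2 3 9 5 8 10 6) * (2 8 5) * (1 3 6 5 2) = (1 3 9)(2 6 8 10 5) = [0, 3, 6, 9, 4, 2, 8, 7, 10, 1, 5]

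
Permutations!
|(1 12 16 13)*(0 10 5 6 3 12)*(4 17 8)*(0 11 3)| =12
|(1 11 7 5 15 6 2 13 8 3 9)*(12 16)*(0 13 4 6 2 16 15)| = |(0 13 8 3 9 1 11 7 5)(2 4 6 16 12 15)| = 18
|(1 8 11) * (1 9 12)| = |(1 8 11 9 12)| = 5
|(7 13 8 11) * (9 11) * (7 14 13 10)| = 10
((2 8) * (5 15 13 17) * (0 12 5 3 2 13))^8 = (2 17 8 3 13)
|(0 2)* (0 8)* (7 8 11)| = 5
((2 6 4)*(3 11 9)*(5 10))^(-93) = (11)(5 10)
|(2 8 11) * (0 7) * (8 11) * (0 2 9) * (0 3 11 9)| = 6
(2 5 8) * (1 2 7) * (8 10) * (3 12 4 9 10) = (1 2 5 3 12 4 9 10 8 7) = [0, 2, 5, 12, 9, 3, 6, 1, 7, 10, 8, 11, 4]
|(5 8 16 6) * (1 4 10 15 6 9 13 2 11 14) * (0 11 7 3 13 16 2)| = |(0 11 14 1 4 10 15 6 5 8 2 7 3 13)(9 16)| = 14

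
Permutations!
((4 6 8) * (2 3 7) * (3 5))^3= ((2 5 3 7)(4 6 8))^3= (8)(2 7 3 5)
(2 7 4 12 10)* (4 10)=(2 7 10)(4 12)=[0, 1, 7, 3, 12, 5, 6, 10, 8, 9, 2, 11, 4]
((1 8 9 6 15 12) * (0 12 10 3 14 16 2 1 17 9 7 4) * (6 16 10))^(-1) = ((0 12 17 9 16 2 1 8 7 4)(3 14 10)(6 15))^(-1) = (0 4 7 8 1 2 16 9 17 12)(3 10 14)(6 15)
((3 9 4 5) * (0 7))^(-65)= ((0 7)(3 9 4 5))^(-65)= (0 7)(3 5 4 9)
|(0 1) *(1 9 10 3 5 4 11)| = |(0 9 10 3 5 4 11 1)| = 8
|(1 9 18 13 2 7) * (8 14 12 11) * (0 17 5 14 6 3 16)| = |(0 17 5 14 12 11 8 6 3 16)(1 9 18 13 2 7)| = 30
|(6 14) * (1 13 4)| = |(1 13 4)(6 14)| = 6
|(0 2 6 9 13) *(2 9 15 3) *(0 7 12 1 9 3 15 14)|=|(15)(0 3 2 6 14)(1 9 13 7 12)|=5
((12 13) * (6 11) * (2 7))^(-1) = (2 7)(6 11)(12 13)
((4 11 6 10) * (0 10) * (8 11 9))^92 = (0 10 4 9 8 11 6)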